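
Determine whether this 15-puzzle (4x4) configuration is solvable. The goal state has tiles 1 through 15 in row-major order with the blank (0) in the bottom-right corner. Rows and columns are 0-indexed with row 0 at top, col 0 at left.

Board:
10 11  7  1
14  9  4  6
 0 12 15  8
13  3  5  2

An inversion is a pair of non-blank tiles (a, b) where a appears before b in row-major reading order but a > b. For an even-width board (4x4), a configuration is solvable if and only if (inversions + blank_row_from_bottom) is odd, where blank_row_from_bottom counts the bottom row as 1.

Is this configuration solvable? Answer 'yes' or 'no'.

Inversions: 61
Blank is in row 2 (0-indexed from top), which is row 2 counting from the bottom (bottom = 1).
61 + 2 = 63, which is odd, so the puzzle is solvable.

Answer: yes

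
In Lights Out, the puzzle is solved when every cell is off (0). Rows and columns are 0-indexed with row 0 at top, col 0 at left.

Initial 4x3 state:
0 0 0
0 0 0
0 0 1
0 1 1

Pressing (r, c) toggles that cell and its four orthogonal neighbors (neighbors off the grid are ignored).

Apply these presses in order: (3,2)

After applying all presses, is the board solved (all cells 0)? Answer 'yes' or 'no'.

Answer: yes

Derivation:
After press 1 at (3,2):
0 0 0
0 0 0
0 0 0
0 0 0

Lights still on: 0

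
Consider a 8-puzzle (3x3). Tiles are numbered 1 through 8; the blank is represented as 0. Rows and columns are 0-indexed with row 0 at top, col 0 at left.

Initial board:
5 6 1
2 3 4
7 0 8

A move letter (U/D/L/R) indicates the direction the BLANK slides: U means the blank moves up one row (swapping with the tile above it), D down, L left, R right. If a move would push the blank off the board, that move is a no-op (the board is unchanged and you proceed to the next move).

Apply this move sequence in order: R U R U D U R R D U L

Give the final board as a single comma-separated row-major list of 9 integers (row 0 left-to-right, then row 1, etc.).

After move 1 (R):
5 6 1
2 3 4
7 8 0

After move 2 (U):
5 6 1
2 3 0
7 8 4

After move 3 (R):
5 6 1
2 3 0
7 8 4

After move 4 (U):
5 6 0
2 3 1
7 8 4

After move 5 (D):
5 6 1
2 3 0
7 8 4

After move 6 (U):
5 6 0
2 3 1
7 8 4

After move 7 (R):
5 6 0
2 3 1
7 8 4

After move 8 (R):
5 6 0
2 3 1
7 8 4

After move 9 (D):
5 6 1
2 3 0
7 8 4

After move 10 (U):
5 6 0
2 3 1
7 8 4

After move 11 (L):
5 0 6
2 3 1
7 8 4

Answer: 5, 0, 6, 2, 3, 1, 7, 8, 4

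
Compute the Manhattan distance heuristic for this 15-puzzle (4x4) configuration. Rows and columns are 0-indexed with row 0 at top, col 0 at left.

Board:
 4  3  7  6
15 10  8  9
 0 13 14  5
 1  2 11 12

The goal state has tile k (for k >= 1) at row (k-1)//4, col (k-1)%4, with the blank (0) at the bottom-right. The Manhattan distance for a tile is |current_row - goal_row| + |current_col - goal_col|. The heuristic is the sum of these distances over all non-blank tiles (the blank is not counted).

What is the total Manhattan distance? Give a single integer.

Answer: 34

Derivation:
Tile 4: (0,0)->(0,3) = 3
Tile 3: (0,1)->(0,2) = 1
Tile 7: (0,2)->(1,2) = 1
Tile 6: (0,3)->(1,1) = 3
Tile 15: (1,0)->(3,2) = 4
Tile 10: (1,1)->(2,1) = 1
Tile 8: (1,2)->(1,3) = 1
Tile 9: (1,3)->(2,0) = 4
Tile 13: (2,1)->(3,0) = 2
Tile 14: (2,2)->(3,1) = 2
Tile 5: (2,3)->(1,0) = 4
Tile 1: (3,0)->(0,0) = 3
Tile 2: (3,1)->(0,1) = 3
Tile 11: (3,2)->(2,2) = 1
Tile 12: (3,3)->(2,3) = 1
Sum: 3 + 1 + 1 + 3 + 4 + 1 + 1 + 4 + 2 + 2 + 4 + 3 + 3 + 1 + 1 = 34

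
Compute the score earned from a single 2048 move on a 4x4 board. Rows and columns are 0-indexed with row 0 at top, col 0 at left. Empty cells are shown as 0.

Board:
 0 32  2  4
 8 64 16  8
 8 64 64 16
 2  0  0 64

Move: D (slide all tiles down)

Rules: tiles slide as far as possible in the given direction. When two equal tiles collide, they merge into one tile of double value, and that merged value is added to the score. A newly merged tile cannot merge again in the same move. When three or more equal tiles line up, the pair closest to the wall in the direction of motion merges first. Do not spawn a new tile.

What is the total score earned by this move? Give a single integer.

Slide down:
col 0: [0, 8, 8, 2] -> [0, 0, 16, 2]  score +16 (running 16)
col 1: [32, 64, 64, 0] -> [0, 0, 32, 128]  score +128 (running 144)
col 2: [2, 16, 64, 0] -> [0, 2, 16, 64]  score +0 (running 144)
col 3: [4, 8, 16, 64] -> [4, 8, 16, 64]  score +0 (running 144)
Board after move:
  0   0   0   4
  0   0   2   8
 16  32  16  16
  2 128  64  64

Answer: 144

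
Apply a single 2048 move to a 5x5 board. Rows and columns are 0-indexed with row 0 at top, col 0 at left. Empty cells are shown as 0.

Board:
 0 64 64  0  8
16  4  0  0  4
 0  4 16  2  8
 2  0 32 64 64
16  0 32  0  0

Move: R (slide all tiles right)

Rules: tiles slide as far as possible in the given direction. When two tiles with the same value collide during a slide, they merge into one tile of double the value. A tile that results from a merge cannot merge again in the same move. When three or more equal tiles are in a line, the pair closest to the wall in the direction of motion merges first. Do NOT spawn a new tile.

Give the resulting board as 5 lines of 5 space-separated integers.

Answer:   0   0   0 128   8
  0   0   0  16   8
  0   4  16   2   8
  0   0   2  32 128
  0   0   0  16  32

Derivation:
Slide right:
row 0: [0, 64, 64, 0, 8] -> [0, 0, 0, 128, 8]
row 1: [16, 4, 0, 0, 4] -> [0, 0, 0, 16, 8]
row 2: [0, 4, 16, 2, 8] -> [0, 4, 16, 2, 8]
row 3: [2, 0, 32, 64, 64] -> [0, 0, 2, 32, 128]
row 4: [16, 0, 32, 0, 0] -> [0, 0, 0, 16, 32]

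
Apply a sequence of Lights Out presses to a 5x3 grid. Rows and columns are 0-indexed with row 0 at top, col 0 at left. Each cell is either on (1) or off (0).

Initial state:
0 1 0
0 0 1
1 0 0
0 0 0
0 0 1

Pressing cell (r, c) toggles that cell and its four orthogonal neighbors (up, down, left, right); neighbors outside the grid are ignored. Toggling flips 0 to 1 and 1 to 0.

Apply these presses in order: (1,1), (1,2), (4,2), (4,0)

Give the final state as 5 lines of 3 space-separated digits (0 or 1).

Answer: 0 0 1
1 0 1
1 1 1
1 0 1
1 0 0

Derivation:
After press 1 at (1,1):
0 0 0
1 1 0
1 1 0
0 0 0
0 0 1

After press 2 at (1,2):
0 0 1
1 0 1
1 1 1
0 0 0
0 0 1

After press 3 at (4,2):
0 0 1
1 0 1
1 1 1
0 0 1
0 1 0

After press 4 at (4,0):
0 0 1
1 0 1
1 1 1
1 0 1
1 0 0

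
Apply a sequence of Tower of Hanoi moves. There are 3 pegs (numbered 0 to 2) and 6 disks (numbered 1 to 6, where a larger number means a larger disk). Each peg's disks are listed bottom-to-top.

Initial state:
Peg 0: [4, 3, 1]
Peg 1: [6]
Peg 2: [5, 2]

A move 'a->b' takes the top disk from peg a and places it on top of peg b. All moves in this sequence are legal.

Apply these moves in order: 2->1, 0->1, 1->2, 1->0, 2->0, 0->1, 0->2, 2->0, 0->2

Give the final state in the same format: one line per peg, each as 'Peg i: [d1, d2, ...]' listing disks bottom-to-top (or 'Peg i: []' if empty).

After move 1 (2->1):
Peg 0: [4, 3, 1]
Peg 1: [6, 2]
Peg 2: [5]

After move 2 (0->1):
Peg 0: [4, 3]
Peg 1: [6, 2, 1]
Peg 2: [5]

After move 3 (1->2):
Peg 0: [4, 3]
Peg 1: [6, 2]
Peg 2: [5, 1]

After move 4 (1->0):
Peg 0: [4, 3, 2]
Peg 1: [6]
Peg 2: [5, 1]

After move 5 (2->0):
Peg 0: [4, 3, 2, 1]
Peg 1: [6]
Peg 2: [5]

After move 6 (0->1):
Peg 0: [4, 3, 2]
Peg 1: [6, 1]
Peg 2: [5]

After move 7 (0->2):
Peg 0: [4, 3]
Peg 1: [6, 1]
Peg 2: [5, 2]

After move 8 (2->0):
Peg 0: [4, 3, 2]
Peg 1: [6, 1]
Peg 2: [5]

After move 9 (0->2):
Peg 0: [4, 3]
Peg 1: [6, 1]
Peg 2: [5, 2]

Answer: Peg 0: [4, 3]
Peg 1: [6, 1]
Peg 2: [5, 2]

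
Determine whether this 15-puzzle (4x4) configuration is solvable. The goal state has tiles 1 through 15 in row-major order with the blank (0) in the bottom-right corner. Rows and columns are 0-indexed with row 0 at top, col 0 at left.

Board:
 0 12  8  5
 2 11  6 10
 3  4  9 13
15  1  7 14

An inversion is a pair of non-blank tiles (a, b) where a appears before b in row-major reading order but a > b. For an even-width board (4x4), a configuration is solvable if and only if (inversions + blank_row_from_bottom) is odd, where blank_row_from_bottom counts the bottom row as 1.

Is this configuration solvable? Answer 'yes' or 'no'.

Answer: yes

Derivation:
Inversions: 47
Blank is in row 0 (0-indexed from top), which is row 4 counting from the bottom (bottom = 1).
47 + 4 = 51, which is odd, so the puzzle is solvable.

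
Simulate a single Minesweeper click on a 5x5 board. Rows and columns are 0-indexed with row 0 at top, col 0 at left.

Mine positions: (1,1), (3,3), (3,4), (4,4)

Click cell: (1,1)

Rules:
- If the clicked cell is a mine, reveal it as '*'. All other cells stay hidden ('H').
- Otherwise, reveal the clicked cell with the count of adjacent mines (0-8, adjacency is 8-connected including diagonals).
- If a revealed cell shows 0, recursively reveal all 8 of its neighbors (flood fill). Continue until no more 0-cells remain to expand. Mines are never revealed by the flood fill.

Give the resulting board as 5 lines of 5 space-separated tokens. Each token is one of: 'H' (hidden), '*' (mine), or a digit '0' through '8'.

H H H H H
H * H H H
H H H H H
H H H H H
H H H H H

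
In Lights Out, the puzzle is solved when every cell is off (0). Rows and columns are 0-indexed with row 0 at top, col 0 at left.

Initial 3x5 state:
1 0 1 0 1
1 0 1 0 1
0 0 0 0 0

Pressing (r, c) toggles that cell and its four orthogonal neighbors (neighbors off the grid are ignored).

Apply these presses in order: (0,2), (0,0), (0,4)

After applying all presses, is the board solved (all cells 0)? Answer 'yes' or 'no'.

Answer: yes

Derivation:
After press 1 at (0,2):
1 1 0 1 1
1 0 0 0 1
0 0 0 0 0

After press 2 at (0,0):
0 0 0 1 1
0 0 0 0 1
0 0 0 0 0

After press 3 at (0,4):
0 0 0 0 0
0 0 0 0 0
0 0 0 0 0

Lights still on: 0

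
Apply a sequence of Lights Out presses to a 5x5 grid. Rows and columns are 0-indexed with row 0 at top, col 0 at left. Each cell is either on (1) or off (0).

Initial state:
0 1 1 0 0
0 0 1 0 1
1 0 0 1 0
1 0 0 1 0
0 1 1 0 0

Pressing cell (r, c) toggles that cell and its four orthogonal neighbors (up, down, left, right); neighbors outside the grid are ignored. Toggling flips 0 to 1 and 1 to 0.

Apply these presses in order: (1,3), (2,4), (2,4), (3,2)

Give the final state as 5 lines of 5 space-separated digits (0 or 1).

Answer: 0 1 1 1 0
0 0 0 1 0
1 0 1 0 0
1 1 1 0 0
0 1 0 0 0

Derivation:
After press 1 at (1,3):
0 1 1 1 0
0 0 0 1 0
1 0 0 0 0
1 0 0 1 0
0 1 1 0 0

After press 2 at (2,4):
0 1 1 1 0
0 0 0 1 1
1 0 0 1 1
1 0 0 1 1
0 1 1 0 0

After press 3 at (2,4):
0 1 1 1 0
0 0 0 1 0
1 0 0 0 0
1 0 0 1 0
0 1 1 0 0

After press 4 at (3,2):
0 1 1 1 0
0 0 0 1 0
1 0 1 0 0
1 1 1 0 0
0 1 0 0 0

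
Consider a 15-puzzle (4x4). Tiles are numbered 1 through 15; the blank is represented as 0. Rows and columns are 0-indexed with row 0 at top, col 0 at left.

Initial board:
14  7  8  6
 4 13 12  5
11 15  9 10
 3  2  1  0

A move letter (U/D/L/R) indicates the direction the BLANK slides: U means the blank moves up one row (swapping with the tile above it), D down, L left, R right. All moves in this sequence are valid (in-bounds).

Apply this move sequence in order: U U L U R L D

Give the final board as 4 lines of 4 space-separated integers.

After move 1 (U):
14  7  8  6
 4 13 12  5
11 15  9  0
 3  2  1 10

After move 2 (U):
14  7  8  6
 4 13 12  0
11 15  9  5
 3  2  1 10

After move 3 (L):
14  7  8  6
 4 13  0 12
11 15  9  5
 3  2  1 10

After move 4 (U):
14  7  0  6
 4 13  8 12
11 15  9  5
 3  2  1 10

After move 5 (R):
14  7  6  0
 4 13  8 12
11 15  9  5
 3  2  1 10

After move 6 (L):
14  7  0  6
 4 13  8 12
11 15  9  5
 3  2  1 10

After move 7 (D):
14  7  8  6
 4 13  0 12
11 15  9  5
 3  2  1 10

Answer: 14  7  8  6
 4 13  0 12
11 15  9  5
 3  2  1 10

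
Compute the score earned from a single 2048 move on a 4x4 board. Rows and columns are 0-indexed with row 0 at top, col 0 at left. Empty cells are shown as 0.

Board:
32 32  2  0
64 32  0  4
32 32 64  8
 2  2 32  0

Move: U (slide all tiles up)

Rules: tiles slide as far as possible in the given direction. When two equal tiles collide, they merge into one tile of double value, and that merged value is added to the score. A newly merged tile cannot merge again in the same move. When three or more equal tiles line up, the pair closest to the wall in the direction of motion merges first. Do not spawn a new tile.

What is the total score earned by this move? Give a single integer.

Answer: 64

Derivation:
Slide up:
col 0: [32, 64, 32, 2] -> [32, 64, 32, 2]  score +0 (running 0)
col 1: [32, 32, 32, 2] -> [64, 32, 2, 0]  score +64 (running 64)
col 2: [2, 0, 64, 32] -> [2, 64, 32, 0]  score +0 (running 64)
col 3: [0, 4, 8, 0] -> [4, 8, 0, 0]  score +0 (running 64)
Board after move:
32 64  2  4
64 32 64  8
32  2 32  0
 2  0  0  0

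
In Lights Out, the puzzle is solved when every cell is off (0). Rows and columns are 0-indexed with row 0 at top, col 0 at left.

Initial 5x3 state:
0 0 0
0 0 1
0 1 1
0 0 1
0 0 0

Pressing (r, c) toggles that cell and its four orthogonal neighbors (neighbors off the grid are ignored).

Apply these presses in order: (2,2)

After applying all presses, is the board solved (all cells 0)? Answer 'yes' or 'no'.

Answer: yes

Derivation:
After press 1 at (2,2):
0 0 0
0 0 0
0 0 0
0 0 0
0 0 0

Lights still on: 0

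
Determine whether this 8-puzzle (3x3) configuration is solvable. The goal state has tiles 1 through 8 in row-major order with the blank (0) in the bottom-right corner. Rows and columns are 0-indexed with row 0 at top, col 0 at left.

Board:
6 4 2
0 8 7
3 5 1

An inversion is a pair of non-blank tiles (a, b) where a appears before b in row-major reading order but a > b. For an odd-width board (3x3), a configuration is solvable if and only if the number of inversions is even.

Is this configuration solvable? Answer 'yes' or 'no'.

Inversions (pairs i<j in row-major order where tile[i] > tile[j] > 0): 18
18 is even, so the puzzle is solvable.

Answer: yes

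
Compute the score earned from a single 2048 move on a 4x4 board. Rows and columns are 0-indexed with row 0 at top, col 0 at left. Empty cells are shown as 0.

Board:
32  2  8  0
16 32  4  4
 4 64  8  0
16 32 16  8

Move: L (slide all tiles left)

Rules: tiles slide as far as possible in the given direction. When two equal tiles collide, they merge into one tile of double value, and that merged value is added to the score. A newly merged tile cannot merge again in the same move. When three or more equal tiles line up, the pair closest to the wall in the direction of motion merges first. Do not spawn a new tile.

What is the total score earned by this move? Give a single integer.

Answer: 8

Derivation:
Slide left:
row 0: [32, 2, 8, 0] -> [32, 2, 8, 0]  score +0 (running 0)
row 1: [16, 32, 4, 4] -> [16, 32, 8, 0]  score +8 (running 8)
row 2: [4, 64, 8, 0] -> [4, 64, 8, 0]  score +0 (running 8)
row 3: [16, 32, 16, 8] -> [16, 32, 16, 8]  score +0 (running 8)
Board after move:
32  2  8  0
16 32  8  0
 4 64  8  0
16 32 16  8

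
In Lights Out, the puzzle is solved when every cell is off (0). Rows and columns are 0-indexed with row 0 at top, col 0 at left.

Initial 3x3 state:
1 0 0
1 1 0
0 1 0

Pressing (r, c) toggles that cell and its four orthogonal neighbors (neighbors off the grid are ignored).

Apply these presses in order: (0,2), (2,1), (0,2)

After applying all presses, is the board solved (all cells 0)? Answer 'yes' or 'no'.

Answer: no

Derivation:
After press 1 at (0,2):
1 1 1
1 1 1
0 1 0

After press 2 at (2,1):
1 1 1
1 0 1
1 0 1

After press 3 at (0,2):
1 0 0
1 0 0
1 0 1

Lights still on: 4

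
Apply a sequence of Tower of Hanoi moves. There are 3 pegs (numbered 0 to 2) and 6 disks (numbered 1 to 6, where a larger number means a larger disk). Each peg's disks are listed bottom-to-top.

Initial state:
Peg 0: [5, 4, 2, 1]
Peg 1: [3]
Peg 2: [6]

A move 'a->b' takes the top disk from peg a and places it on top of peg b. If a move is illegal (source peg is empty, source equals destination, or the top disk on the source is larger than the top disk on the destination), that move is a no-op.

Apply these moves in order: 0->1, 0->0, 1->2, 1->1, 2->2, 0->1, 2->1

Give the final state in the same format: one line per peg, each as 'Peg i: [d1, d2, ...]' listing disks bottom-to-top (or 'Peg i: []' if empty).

After move 1 (0->1):
Peg 0: [5, 4, 2]
Peg 1: [3, 1]
Peg 2: [6]

After move 2 (0->0):
Peg 0: [5, 4, 2]
Peg 1: [3, 1]
Peg 2: [6]

After move 3 (1->2):
Peg 0: [5, 4, 2]
Peg 1: [3]
Peg 2: [6, 1]

After move 4 (1->1):
Peg 0: [5, 4, 2]
Peg 1: [3]
Peg 2: [6, 1]

After move 5 (2->2):
Peg 0: [5, 4, 2]
Peg 1: [3]
Peg 2: [6, 1]

After move 6 (0->1):
Peg 0: [5, 4]
Peg 1: [3, 2]
Peg 2: [6, 1]

After move 7 (2->1):
Peg 0: [5, 4]
Peg 1: [3, 2, 1]
Peg 2: [6]

Answer: Peg 0: [5, 4]
Peg 1: [3, 2, 1]
Peg 2: [6]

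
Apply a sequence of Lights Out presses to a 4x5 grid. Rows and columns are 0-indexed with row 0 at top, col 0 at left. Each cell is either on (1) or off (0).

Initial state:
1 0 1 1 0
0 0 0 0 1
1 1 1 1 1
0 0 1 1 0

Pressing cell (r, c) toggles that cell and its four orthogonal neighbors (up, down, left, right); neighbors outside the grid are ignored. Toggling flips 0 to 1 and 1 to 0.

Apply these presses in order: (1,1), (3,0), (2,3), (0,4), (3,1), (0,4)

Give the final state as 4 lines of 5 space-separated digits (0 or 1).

After press 1 at (1,1):
1 1 1 1 0
1 1 1 0 1
1 0 1 1 1
0 0 1 1 0

After press 2 at (3,0):
1 1 1 1 0
1 1 1 0 1
0 0 1 1 1
1 1 1 1 0

After press 3 at (2,3):
1 1 1 1 0
1 1 1 1 1
0 0 0 0 0
1 1 1 0 0

After press 4 at (0,4):
1 1 1 0 1
1 1 1 1 0
0 0 0 0 0
1 1 1 0 0

After press 5 at (3,1):
1 1 1 0 1
1 1 1 1 0
0 1 0 0 0
0 0 0 0 0

After press 6 at (0,4):
1 1 1 1 0
1 1 1 1 1
0 1 0 0 0
0 0 0 0 0

Answer: 1 1 1 1 0
1 1 1 1 1
0 1 0 0 0
0 0 0 0 0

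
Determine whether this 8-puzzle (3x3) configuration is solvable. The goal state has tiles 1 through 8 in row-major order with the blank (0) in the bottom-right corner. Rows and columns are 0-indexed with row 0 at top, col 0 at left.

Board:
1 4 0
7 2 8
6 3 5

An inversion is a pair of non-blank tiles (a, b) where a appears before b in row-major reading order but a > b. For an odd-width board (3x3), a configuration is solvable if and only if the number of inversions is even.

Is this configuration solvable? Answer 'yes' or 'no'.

Inversions (pairs i<j in row-major order where tile[i] > tile[j] > 0): 11
11 is odd, so the puzzle is not solvable.

Answer: no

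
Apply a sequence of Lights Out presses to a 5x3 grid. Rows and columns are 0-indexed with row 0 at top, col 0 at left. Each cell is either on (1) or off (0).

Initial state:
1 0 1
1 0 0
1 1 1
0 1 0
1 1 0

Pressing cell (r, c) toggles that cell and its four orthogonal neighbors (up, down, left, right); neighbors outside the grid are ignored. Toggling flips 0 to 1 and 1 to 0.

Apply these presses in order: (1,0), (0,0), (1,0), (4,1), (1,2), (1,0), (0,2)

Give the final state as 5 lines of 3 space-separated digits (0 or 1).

After press 1 at (1,0):
0 0 1
0 1 0
0 1 1
0 1 0
1 1 0

After press 2 at (0,0):
1 1 1
1 1 0
0 1 1
0 1 0
1 1 0

After press 3 at (1,0):
0 1 1
0 0 0
1 1 1
0 1 0
1 1 0

After press 4 at (4,1):
0 1 1
0 0 0
1 1 1
0 0 0
0 0 1

After press 5 at (1,2):
0 1 0
0 1 1
1 1 0
0 0 0
0 0 1

After press 6 at (1,0):
1 1 0
1 0 1
0 1 0
0 0 0
0 0 1

After press 7 at (0,2):
1 0 1
1 0 0
0 1 0
0 0 0
0 0 1

Answer: 1 0 1
1 0 0
0 1 0
0 0 0
0 0 1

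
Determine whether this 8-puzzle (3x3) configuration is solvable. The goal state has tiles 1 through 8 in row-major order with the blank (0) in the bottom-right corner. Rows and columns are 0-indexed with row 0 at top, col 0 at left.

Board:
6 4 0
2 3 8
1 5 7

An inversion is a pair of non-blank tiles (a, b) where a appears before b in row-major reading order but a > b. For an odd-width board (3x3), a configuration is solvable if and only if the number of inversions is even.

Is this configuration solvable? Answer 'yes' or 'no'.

Answer: no

Derivation:
Inversions (pairs i<j in row-major order where tile[i] > tile[j] > 0): 13
13 is odd, so the puzzle is not solvable.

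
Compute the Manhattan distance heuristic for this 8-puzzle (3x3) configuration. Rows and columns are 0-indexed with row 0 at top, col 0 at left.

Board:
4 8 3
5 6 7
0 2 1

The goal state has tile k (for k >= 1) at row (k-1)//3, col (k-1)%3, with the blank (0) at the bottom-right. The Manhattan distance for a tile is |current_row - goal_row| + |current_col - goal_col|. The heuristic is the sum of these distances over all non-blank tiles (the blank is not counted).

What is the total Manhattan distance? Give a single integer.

Tile 4: at (0,0), goal (1,0), distance |0-1|+|0-0| = 1
Tile 8: at (0,1), goal (2,1), distance |0-2|+|1-1| = 2
Tile 3: at (0,2), goal (0,2), distance |0-0|+|2-2| = 0
Tile 5: at (1,0), goal (1,1), distance |1-1|+|0-1| = 1
Tile 6: at (1,1), goal (1,2), distance |1-1|+|1-2| = 1
Tile 7: at (1,2), goal (2,0), distance |1-2|+|2-0| = 3
Tile 2: at (2,1), goal (0,1), distance |2-0|+|1-1| = 2
Tile 1: at (2,2), goal (0,0), distance |2-0|+|2-0| = 4
Sum: 1 + 2 + 0 + 1 + 1 + 3 + 2 + 4 = 14

Answer: 14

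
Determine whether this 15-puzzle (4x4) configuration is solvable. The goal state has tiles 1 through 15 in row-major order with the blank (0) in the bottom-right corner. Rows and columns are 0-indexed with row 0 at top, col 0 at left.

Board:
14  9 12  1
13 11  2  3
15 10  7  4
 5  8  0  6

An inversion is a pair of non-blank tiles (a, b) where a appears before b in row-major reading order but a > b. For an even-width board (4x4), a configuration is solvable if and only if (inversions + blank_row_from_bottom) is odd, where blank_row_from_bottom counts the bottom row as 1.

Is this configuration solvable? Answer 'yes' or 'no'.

Answer: no

Derivation:
Inversions: 63
Blank is in row 3 (0-indexed from top), which is row 1 counting from the bottom (bottom = 1).
63 + 1 = 64, which is even, so the puzzle is not solvable.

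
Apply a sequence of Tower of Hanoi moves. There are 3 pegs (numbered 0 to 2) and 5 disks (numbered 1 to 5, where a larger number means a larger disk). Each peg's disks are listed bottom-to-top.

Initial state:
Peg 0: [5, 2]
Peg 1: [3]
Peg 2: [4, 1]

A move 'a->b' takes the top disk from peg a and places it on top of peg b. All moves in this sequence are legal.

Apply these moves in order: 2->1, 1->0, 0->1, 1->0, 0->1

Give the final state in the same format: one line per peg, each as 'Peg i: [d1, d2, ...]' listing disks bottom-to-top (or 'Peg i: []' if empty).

Answer: Peg 0: [5, 2]
Peg 1: [3, 1]
Peg 2: [4]

Derivation:
After move 1 (2->1):
Peg 0: [5, 2]
Peg 1: [3, 1]
Peg 2: [4]

After move 2 (1->0):
Peg 0: [5, 2, 1]
Peg 1: [3]
Peg 2: [4]

After move 3 (0->1):
Peg 0: [5, 2]
Peg 1: [3, 1]
Peg 2: [4]

After move 4 (1->0):
Peg 0: [5, 2, 1]
Peg 1: [3]
Peg 2: [4]

After move 5 (0->1):
Peg 0: [5, 2]
Peg 1: [3, 1]
Peg 2: [4]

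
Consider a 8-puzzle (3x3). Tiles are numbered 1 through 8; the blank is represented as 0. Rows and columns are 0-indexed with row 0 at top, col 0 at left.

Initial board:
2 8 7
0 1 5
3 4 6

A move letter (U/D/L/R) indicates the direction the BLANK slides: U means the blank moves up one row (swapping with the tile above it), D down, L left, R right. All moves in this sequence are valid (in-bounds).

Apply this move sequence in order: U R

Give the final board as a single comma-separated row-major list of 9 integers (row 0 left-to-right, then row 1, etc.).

After move 1 (U):
0 8 7
2 1 5
3 4 6

After move 2 (R):
8 0 7
2 1 5
3 4 6

Answer: 8, 0, 7, 2, 1, 5, 3, 4, 6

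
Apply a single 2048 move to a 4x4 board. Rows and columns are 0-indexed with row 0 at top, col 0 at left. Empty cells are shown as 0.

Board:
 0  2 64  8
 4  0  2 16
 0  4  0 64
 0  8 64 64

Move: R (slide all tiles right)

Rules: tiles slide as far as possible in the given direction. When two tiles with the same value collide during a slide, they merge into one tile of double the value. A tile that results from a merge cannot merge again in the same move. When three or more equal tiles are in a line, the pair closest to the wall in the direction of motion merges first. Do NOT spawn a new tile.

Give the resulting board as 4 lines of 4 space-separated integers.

Slide right:
row 0: [0, 2, 64, 8] -> [0, 2, 64, 8]
row 1: [4, 0, 2, 16] -> [0, 4, 2, 16]
row 2: [0, 4, 0, 64] -> [0, 0, 4, 64]
row 3: [0, 8, 64, 64] -> [0, 0, 8, 128]

Answer:   0   2  64   8
  0   4   2  16
  0   0   4  64
  0   0   8 128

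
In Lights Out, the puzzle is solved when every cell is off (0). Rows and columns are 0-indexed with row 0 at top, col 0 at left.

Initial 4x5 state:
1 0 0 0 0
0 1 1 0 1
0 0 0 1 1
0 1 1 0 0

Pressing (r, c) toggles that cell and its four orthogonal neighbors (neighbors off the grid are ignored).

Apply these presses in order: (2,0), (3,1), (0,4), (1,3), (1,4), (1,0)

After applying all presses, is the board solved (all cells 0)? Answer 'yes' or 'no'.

After press 1 at (2,0):
1 0 0 0 0
1 1 1 0 1
1 1 0 1 1
1 1 1 0 0

After press 2 at (3,1):
1 0 0 0 0
1 1 1 0 1
1 0 0 1 1
0 0 0 0 0

After press 3 at (0,4):
1 0 0 1 1
1 1 1 0 0
1 0 0 1 1
0 0 0 0 0

After press 4 at (1,3):
1 0 0 0 1
1 1 0 1 1
1 0 0 0 1
0 0 0 0 0

After press 5 at (1,4):
1 0 0 0 0
1 1 0 0 0
1 0 0 0 0
0 0 0 0 0

After press 6 at (1,0):
0 0 0 0 0
0 0 0 0 0
0 0 0 0 0
0 0 0 0 0

Lights still on: 0

Answer: yes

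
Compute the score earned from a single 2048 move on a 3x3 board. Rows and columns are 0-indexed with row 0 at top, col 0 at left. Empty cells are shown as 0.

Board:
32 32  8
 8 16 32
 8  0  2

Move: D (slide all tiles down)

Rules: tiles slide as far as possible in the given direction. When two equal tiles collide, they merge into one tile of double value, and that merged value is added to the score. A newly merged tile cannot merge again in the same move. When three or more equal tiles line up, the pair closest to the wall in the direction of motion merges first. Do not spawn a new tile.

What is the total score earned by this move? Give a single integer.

Answer: 16

Derivation:
Slide down:
col 0: [32, 8, 8] -> [0, 32, 16]  score +16 (running 16)
col 1: [32, 16, 0] -> [0, 32, 16]  score +0 (running 16)
col 2: [8, 32, 2] -> [8, 32, 2]  score +0 (running 16)
Board after move:
 0  0  8
32 32 32
16 16  2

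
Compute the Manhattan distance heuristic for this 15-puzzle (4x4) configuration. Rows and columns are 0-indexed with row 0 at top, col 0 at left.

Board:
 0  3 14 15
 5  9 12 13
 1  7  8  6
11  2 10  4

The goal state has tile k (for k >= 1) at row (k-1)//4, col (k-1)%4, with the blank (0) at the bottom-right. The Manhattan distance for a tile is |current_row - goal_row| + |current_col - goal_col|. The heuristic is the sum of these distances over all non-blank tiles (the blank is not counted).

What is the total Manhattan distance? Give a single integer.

Tile 3: (0,1)->(0,2) = 1
Tile 14: (0,2)->(3,1) = 4
Tile 15: (0,3)->(3,2) = 4
Tile 5: (1,0)->(1,0) = 0
Tile 9: (1,1)->(2,0) = 2
Tile 12: (1,2)->(2,3) = 2
Tile 13: (1,3)->(3,0) = 5
Tile 1: (2,0)->(0,0) = 2
Tile 7: (2,1)->(1,2) = 2
Tile 8: (2,2)->(1,3) = 2
Tile 6: (2,3)->(1,1) = 3
Tile 11: (3,0)->(2,2) = 3
Tile 2: (3,1)->(0,1) = 3
Tile 10: (3,2)->(2,1) = 2
Tile 4: (3,3)->(0,3) = 3
Sum: 1 + 4 + 4 + 0 + 2 + 2 + 5 + 2 + 2 + 2 + 3 + 3 + 3 + 2 + 3 = 38

Answer: 38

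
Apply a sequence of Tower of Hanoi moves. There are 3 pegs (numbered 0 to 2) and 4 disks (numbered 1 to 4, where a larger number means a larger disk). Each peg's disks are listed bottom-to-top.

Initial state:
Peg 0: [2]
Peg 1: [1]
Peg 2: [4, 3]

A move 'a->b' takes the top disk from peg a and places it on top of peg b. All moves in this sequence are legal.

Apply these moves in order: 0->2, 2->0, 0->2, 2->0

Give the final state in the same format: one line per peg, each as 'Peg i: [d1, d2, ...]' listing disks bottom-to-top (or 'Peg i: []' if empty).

After move 1 (0->2):
Peg 0: []
Peg 1: [1]
Peg 2: [4, 3, 2]

After move 2 (2->0):
Peg 0: [2]
Peg 1: [1]
Peg 2: [4, 3]

After move 3 (0->2):
Peg 0: []
Peg 1: [1]
Peg 2: [4, 3, 2]

After move 4 (2->0):
Peg 0: [2]
Peg 1: [1]
Peg 2: [4, 3]

Answer: Peg 0: [2]
Peg 1: [1]
Peg 2: [4, 3]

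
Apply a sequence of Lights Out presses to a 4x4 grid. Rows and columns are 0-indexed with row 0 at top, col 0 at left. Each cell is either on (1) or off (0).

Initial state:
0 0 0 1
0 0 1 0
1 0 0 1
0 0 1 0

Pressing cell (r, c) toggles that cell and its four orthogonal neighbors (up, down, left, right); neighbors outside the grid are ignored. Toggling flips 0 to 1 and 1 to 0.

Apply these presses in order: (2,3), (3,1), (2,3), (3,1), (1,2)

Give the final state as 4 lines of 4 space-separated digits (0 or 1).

After press 1 at (2,3):
0 0 0 1
0 0 1 1
1 0 1 0
0 0 1 1

After press 2 at (3,1):
0 0 0 1
0 0 1 1
1 1 1 0
1 1 0 1

After press 3 at (2,3):
0 0 0 1
0 0 1 0
1 1 0 1
1 1 0 0

After press 4 at (3,1):
0 0 0 1
0 0 1 0
1 0 0 1
0 0 1 0

After press 5 at (1,2):
0 0 1 1
0 1 0 1
1 0 1 1
0 0 1 0

Answer: 0 0 1 1
0 1 0 1
1 0 1 1
0 0 1 0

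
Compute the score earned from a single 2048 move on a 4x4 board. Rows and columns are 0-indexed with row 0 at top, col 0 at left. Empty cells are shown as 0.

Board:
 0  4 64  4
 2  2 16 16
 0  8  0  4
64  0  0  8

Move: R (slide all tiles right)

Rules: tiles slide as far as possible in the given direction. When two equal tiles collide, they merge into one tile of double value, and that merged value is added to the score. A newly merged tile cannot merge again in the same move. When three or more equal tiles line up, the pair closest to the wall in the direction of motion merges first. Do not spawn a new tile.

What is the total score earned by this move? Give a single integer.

Slide right:
row 0: [0, 4, 64, 4] -> [0, 4, 64, 4]  score +0 (running 0)
row 1: [2, 2, 16, 16] -> [0, 0, 4, 32]  score +36 (running 36)
row 2: [0, 8, 0, 4] -> [0, 0, 8, 4]  score +0 (running 36)
row 3: [64, 0, 0, 8] -> [0, 0, 64, 8]  score +0 (running 36)
Board after move:
 0  4 64  4
 0  0  4 32
 0  0  8  4
 0  0 64  8

Answer: 36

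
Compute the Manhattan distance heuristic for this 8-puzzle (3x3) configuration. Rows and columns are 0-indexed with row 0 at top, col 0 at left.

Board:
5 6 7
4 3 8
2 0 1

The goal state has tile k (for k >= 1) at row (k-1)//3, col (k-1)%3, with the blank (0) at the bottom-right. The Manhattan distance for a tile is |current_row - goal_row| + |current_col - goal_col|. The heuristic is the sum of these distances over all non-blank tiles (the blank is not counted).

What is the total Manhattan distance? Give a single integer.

Tile 5: at (0,0), goal (1,1), distance |0-1|+|0-1| = 2
Tile 6: at (0,1), goal (1,2), distance |0-1|+|1-2| = 2
Tile 7: at (0,2), goal (2,0), distance |0-2|+|2-0| = 4
Tile 4: at (1,0), goal (1,0), distance |1-1|+|0-0| = 0
Tile 3: at (1,1), goal (0,2), distance |1-0|+|1-2| = 2
Tile 8: at (1,2), goal (2,1), distance |1-2|+|2-1| = 2
Tile 2: at (2,0), goal (0,1), distance |2-0|+|0-1| = 3
Tile 1: at (2,2), goal (0,0), distance |2-0|+|2-0| = 4
Sum: 2 + 2 + 4 + 0 + 2 + 2 + 3 + 4 = 19

Answer: 19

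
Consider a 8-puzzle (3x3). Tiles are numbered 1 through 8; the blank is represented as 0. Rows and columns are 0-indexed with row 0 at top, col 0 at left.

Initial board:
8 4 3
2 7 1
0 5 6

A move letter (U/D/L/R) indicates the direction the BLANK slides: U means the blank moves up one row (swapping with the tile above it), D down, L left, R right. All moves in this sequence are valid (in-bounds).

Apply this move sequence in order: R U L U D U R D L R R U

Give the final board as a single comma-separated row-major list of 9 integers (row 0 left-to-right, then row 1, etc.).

Answer: 4, 2, 0, 8, 1, 3, 5, 7, 6

Derivation:
After move 1 (R):
8 4 3
2 7 1
5 0 6

After move 2 (U):
8 4 3
2 0 1
5 7 6

After move 3 (L):
8 4 3
0 2 1
5 7 6

After move 4 (U):
0 4 3
8 2 1
5 7 6

After move 5 (D):
8 4 3
0 2 1
5 7 6

After move 6 (U):
0 4 3
8 2 1
5 7 6

After move 7 (R):
4 0 3
8 2 1
5 7 6

After move 8 (D):
4 2 3
8 0 1
5 7 6

After move 9 (L):
4 2 3
0 8 1
5 7 6

After move 10 (R):
4 2 3
8 0 1
5 7 6

After move 11 (R):
4 2 3
8 1 0
5 7 6

After move 12 (U):
4 2 0
8 1 3
5 7 6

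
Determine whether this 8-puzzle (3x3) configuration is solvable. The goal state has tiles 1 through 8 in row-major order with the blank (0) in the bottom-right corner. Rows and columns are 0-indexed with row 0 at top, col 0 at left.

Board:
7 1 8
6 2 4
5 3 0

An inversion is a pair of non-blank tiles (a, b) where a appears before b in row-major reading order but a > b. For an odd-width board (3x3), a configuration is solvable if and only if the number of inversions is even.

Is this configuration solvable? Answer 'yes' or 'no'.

Inversions (pairs i<j in row-major order where tile[i] > tile[j] > 0): 17
17 is odd, so the puzzle is not solvable.

Answer: no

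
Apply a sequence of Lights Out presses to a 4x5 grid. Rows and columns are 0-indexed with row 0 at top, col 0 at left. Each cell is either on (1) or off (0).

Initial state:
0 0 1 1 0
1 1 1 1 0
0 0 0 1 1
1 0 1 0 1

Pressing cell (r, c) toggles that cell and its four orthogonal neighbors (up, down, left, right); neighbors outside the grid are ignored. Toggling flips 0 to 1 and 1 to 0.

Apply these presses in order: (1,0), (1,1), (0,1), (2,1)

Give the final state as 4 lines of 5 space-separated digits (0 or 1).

After press 1 at (1,0):
1 0 1 1 0
0 0 1 1 0
1 0 0 1 1
1 0 1 0 1

After press 2 at (1,1):
1 1 1 1 0
1 1 0 1 0
1 1 0 1 1
1 0 1 0 1

After press 3 at (0,1):
0 0 0 1 0
1 0 0 1 0
1 1 0 1 1
1 0 1 0 1

After press 4 at (2,1):
0 0 0 1 0
1 1 0 1 0
0 0 1 1 1
1 1 1 0 1

Answer: 0 0 0 1 0
1 1 0 1 0
0 0 1 1 1
1 1 1 0 1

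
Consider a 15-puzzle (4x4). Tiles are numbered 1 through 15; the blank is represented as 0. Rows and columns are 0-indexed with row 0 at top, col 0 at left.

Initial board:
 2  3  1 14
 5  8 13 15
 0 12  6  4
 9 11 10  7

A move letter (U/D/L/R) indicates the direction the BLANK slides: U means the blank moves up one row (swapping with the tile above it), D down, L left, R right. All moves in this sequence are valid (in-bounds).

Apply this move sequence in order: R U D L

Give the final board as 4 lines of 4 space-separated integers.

After move 1 (R):
 2  3  1 14
 5  8 13 15
12  0  6  4
 9 11 10  7

After move 2 (U):
 2  3  1 14
 5  0 13 15
12  8  6  4
 9 11 10  7

After move 3 (D):
 2  3  1 14
 5  8 13 15
12  0  6  4
 9 11 10  7

After move 4 (L):
 2  3  1 14
 5  8 13 15
 0 12  6  4
 9 11 10  7

Answer:  2  3  1 14
 5  8 13 15
 0 12  6  4
 9 11 10  7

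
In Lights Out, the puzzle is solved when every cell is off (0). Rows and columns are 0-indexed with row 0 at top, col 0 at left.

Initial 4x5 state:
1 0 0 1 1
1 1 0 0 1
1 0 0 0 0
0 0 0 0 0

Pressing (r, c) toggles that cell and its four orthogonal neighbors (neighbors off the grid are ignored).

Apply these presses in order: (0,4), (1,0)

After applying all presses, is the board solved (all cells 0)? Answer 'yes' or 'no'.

After press 1 at (0,4):
1 0 0 0 0
1 1 0 0 0
1 0 0 0 0
0 0 0 0 0

After press 2 at (1,0):
0 0 0 0 0
0 0 0 0 0
0 0 0 0 0
0 0 0 0 0

Lights still on: 0

Answer: yes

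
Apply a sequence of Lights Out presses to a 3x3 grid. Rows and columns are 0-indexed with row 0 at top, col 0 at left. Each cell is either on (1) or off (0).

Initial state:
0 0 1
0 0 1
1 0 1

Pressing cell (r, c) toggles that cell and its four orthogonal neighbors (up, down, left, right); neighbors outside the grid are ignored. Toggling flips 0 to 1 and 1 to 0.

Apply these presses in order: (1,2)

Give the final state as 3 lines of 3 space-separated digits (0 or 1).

After press 1 at (1,2):
0 0 0
0 1 0
1 0 0

Answer: 0 0 0
0 1 0
1 0 0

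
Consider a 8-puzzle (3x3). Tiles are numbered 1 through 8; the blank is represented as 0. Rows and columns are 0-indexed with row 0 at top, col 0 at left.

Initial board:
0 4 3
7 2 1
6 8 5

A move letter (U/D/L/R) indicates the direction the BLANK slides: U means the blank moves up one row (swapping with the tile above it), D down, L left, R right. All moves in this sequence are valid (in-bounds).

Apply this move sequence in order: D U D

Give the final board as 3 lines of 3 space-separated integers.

After move 1 (D):
7 4 3
0 2 1
6 8 5

After move 2 (U):
0 4 3
7 2 1
6 8 5

After move 3 (D):
7 4 3
0 2 1
6 8 5

Answer: 7 4 3
0 2 1
6 8 5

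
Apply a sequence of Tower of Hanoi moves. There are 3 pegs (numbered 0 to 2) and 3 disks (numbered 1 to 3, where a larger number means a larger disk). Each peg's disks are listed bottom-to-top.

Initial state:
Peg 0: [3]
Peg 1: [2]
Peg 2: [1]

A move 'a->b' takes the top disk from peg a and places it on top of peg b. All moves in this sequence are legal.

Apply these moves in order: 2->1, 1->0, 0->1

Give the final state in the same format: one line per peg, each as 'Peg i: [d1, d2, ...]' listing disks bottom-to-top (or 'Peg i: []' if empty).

Answer: Peg 0: [3]
Peg 1: [2, 1]
Peg 2: []

Derivation:
After move 1 (2->1):
Peg 0: [3]
Peg 1: [2, 1]
Peg 2: []

After move 2 (1->0):
Peg 0: [3, 1]
Peg 1: [2]
Peg 2: []

After move 3 (0->1):
Peg 0: [3]
Peg 1: [2, 1]
Peg 2: []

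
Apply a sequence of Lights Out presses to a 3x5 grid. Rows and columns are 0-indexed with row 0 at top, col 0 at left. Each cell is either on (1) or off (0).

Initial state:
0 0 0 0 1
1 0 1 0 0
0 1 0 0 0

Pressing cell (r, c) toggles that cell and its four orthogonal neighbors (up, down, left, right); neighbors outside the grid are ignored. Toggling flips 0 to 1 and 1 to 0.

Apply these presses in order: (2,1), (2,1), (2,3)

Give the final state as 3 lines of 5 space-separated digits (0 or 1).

Answer: 0 0 0 0 1
1 0 1 1 0
0 1 1 1 1

Derivation:
After press 1 at (2,1):
0 0 0 0 1
1 1 1 0 0
1 0 1 0 0

After press 2 at (2,1):
0 0 0 0 1
1 0 1 0 0
0 1 0 0 0

After press 3 at (2,3):
0 0 0 0 1
1 0 1 1 0
0 1 1 1 1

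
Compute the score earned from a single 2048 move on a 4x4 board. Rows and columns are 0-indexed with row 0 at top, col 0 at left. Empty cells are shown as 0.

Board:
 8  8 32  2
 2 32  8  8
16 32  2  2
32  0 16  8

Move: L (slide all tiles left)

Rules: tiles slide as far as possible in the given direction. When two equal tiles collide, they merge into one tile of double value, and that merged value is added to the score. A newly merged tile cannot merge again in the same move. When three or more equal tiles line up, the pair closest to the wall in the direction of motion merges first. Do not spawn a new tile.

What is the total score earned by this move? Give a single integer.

Answer: 36

Derivation:
Slide left:
row 0: [8, 8, 32, 2] -> [16, 32, 2, 0]  score +16 (running 16)
row 1: [2, 32, 8, 8] -> [2, 32, 16, 0]  score +16 (running 32)
row 2: [16, 32, 2, 2] -> [16, 32, 4, 0]  score +4 (running 36)
row 3: [32, 0, 16, 8] -> [32, 16, 8, 0]  score +0 (running 36)
Board after move:
16 32  2  0
 2 32 16  0
16 32  4  0
32 16  8  0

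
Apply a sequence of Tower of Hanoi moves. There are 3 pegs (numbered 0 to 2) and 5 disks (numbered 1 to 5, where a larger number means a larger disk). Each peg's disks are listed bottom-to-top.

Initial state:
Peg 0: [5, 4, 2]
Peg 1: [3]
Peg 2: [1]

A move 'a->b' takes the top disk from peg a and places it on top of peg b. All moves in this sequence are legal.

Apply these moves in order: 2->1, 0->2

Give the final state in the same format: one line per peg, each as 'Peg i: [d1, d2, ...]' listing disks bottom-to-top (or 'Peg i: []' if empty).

Answer: Peg 0: [5, 4]
Peg 1: [3, 1]
Peg 2: [2]

Derivation:
After move 1 (2->1):
Peg 0: [5, 4, 2]
Peg 1: [3, 1]
Peg 2: []

After move 2 (0->2):
Peg 0: [5, 4]
Peg 1: [3, 1]
Peg 2: [2]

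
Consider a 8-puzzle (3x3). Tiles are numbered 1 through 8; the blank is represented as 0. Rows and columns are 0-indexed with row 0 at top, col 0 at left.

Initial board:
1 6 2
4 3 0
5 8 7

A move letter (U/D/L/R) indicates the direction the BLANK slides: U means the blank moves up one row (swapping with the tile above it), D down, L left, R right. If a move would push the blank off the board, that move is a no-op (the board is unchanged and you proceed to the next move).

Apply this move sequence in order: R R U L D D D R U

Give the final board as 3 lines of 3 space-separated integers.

After move 1 (R):
1 6 2
4 3 0
5 8 7

After move 2 (R):
1 6 2
4 3 0
5 8 7

After move 3 (U):
1 6 0
4 3 2
5 8 7

After move 4 (L):
1 0 6
4 3 2
5 8 7

After move 5 (D):
1 3 6
4 0 2
5 8 7

After move 6 (D):
1 3 6
4 8 2
5 0 7

After move 7 (D):
1 3 6
4 8 2
5 0 7

After move 8 (R):
1 3 6
4 8 2
5 7 0

After move 9 (U):
1 3 6
4 8 0
5 7 2

Answer: 1 3 6
4 8 0
5 7 2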